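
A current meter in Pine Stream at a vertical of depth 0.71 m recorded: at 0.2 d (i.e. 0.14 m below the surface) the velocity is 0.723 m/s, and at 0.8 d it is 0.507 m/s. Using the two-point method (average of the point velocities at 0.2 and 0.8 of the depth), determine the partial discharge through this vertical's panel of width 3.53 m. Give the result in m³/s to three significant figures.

v̄ = (0.723 + 0.507) / 2 = 0.6150 m/s
q = v̄ × d × w = 0.6150 × 0.71 × 3.53 = 1.541 m³/s

1.54 m³/s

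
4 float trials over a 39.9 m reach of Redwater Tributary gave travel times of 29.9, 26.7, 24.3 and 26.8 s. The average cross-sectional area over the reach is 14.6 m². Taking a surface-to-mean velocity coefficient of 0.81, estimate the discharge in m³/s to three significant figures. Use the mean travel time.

t̄ = (29.9 + 26.7 + 24.3 + 26.8) / 4 = 26.925 s
v_surface = L / t̄ = 39.9 / 26.925 = 1.482 m/s
v_mean = 0.81 × 1.482 = 1.200 m/s
Q = A × v_mean = 14.6 × 1.200 = 17.52 m³/s

17.5 m³/s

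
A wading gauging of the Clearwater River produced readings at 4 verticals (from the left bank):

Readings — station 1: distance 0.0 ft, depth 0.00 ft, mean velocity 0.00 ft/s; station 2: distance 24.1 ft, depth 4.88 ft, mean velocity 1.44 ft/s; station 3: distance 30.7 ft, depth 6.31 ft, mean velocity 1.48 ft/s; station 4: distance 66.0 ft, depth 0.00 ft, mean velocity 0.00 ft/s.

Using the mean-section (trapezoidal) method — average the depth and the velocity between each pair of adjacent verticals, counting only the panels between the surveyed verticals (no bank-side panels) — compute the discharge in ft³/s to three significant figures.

179 ft³/s

Panel 1-2: Δb = 24.1 ft, d̄ = (0.00+4.88)/2 = 2.44, v̄ = (0.00+1.44)/2 = 0.72 → q = 24.1×2.44×0.72 = 42.34 ft³/s
Panel 2-3: Δb = 6.6 ft, d̄ = (4.88+6.31)/2 = 5.595, v̄ = (1.44+1.48)/2 = 1.46 → q = 6.6×5.595×1.46 = 53.91 ft³/s
Panel 3-4: Δb = 35.3 ft, d̄ = (6.31+0.00)/2 = 3.155, v̄ = (1.48+0.00)/2 = 0.74 → q = 35.3×3.155×0.74 = 82.41 ft³/s
Q = Σ q = 178.7 ft³/s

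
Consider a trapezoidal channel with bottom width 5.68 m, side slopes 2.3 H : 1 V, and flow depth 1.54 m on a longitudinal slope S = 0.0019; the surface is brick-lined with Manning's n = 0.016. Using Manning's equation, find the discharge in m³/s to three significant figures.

40.2 m³/s

A = (b + z·y)·y = (5.68 + 2.3×1.54)×1.54 = 14.20 m²
P = b + 2y√(1+z²) = 5.68 + 2×1.54×√(1+2.3²) = 13.40 m
R = A/P = 14.20/13.40 = 1.059 m
Q = (1/n)·A·R^(2/3)·S^(1/2) = (1/0.016) × 14.20 × 1.059^(2/3) × 0.0019^(1/2) = 40.21 m³/s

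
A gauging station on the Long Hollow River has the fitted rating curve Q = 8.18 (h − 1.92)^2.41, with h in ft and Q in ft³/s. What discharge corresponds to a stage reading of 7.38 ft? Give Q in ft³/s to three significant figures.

Q = 8.18 × (7.38 − 1.92)^2.41 = 8.18 × 5.46^2.41 = 489.1 ft³/s

489 ft³/s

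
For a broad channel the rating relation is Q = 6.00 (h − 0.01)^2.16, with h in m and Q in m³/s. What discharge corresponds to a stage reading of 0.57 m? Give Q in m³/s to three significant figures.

1.71 m³/s

Q = 6.00 × (0.57 − 0.01)^2.16 = 6.00 × 0.56^2.16 = 1.715 m³/s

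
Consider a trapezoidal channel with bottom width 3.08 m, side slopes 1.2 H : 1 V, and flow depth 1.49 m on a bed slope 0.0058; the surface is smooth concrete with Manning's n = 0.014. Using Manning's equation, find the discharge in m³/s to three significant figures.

A = (b + z·y)·y = (3.08 + 1.2×1.49)×1.49 = 7.253 m²
P = b + 2y√(1+z²) = 3.08 + 2×1.49×√(1+1.2²) = 7.735 m
R = A/P = 7.253/7.735 = 0.9377 m
Q = (1/n)·A·R^(2/3)·S^(1/2) = (1/0.014) × 7.253 × 0.9377^(2/3) × 0.0058^(1/2) = 37.80 m³/s

37.8 m³/s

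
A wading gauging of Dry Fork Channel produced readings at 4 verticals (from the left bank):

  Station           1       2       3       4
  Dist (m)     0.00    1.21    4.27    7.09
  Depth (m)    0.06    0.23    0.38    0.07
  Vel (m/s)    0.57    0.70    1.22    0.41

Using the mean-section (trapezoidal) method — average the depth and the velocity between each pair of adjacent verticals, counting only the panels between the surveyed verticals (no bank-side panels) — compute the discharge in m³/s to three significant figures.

1.52 m³/s

Panel 1-2: Δb = 1.21 m, d̄ = (0.06+0.23)/2 = 0.145, v̄ = (0.57+0.70)/2 = 0.635 → q = 1.21×0.145×0.635 = 0.1114 m³/s
Panel 2-3: Δb = 3.06 m, d̄ = (0.23+0.38)/2 = 0.305, v̄ = (0.70+1.22)/2 = 0.96 → q = 3.06×0.305×0.96 = 0.8960 m³/s
Panel 3-4: Δb = 2.82 m, d̄ = (0.38+0.07)/2 = 0.225, v̄ = (1.22+0.41)/2 = 0.815 → q = 2.82×0.225×0.815 = 0.5171 m³/s
Q = Σ q = 1.524 m³/s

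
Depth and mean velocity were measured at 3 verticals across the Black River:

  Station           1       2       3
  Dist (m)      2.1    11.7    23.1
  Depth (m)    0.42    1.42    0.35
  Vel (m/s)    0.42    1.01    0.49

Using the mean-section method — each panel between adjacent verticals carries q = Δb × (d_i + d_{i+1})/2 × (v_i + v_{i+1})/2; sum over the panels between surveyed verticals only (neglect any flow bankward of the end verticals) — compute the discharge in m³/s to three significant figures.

13.9 m³/s

Panel 1-2: Δb = 9.6 m, d̄ = (0.42+1.42)/2 = 0.92, v̄ = (0.42+1.01)/2 = 0.715 → q = 9.6×0.92×0.715 = 6.315 m³/s
Panel 2-3: Δb = 11.4 m, d̄ = (1.42+0.35)/2 = 0.885, v̄ = (1.01+0.49)/2 = 0.75 → q = 11.4×0.885×0.75 = 7.567 m³/s
Q = Σ q = 13.88 m³/s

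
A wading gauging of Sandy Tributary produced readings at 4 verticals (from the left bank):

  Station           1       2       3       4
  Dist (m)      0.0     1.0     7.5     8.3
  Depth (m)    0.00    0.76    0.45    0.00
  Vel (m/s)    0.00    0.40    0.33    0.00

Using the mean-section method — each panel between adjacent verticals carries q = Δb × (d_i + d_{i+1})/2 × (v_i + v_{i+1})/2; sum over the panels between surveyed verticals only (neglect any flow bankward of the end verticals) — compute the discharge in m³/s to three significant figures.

Panel 1-2: Δb = 1 m, d̄ = (0.00+0.76)/2 = 0.38, v̄ = (0.00+0.40)/2 = 0.2 → q = 1×0.38×0.2 = 0.07600 m³/s
Panel 2-3: Δb = 6.5 m, d̄ = (0.76+0.45)/2 = 0.605, v̄ = (0.40+0.33)/2 = 0.365 → q = 6.5×0.605×0.365 = 1.435 m³/s
Panel 3-4: Δb = 0.8 m, d̄ = (0.45+0.00)/2 = 0.225, v̄ = (0.33+0.00)/2 = 0.165 → q = 0.8×0.225×0.165 = 0.02970 m³/s
Q = Σ q = 1.541 m³/s

1.54 m³/s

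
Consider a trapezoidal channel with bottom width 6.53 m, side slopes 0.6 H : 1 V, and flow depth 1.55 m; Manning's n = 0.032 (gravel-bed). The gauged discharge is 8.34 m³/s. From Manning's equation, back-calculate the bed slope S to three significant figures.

A = (b + z·y)·y = (6.53 + 0.6×1.55)×1.55 = 11.56 m²
P = b + 2y√(1+z²) = 6.53 + 2×1.55×√(1+0.6²) = 10.15 m
R = A/P = 11.56/10.15 = 1.140 m
S = (Q·n / (1·A·R^(2/3)))² = (8.34×0.032 / (1×11.56×1.091))² = 0.0004474

0.000447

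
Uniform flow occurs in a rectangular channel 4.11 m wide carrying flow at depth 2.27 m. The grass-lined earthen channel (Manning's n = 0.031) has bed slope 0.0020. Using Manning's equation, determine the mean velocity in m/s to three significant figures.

A = b·y = 4.11 × 2.27 = 9.330 m²
P = b + 2y = 4.11 + 2×2.27 = 8.650 m
R = A/P = 9.330/8.650 = 1.079 m
Q = (1/n)·A·R^(2/3)·S^(1/2) = (1/0.031) × 9.330 × 1.079^(2/3) × 0.0020^(1/2) = 14.16 m³/s
V = Q/A = 14.16/9.330 = 1.517 m/s

1.52 m/s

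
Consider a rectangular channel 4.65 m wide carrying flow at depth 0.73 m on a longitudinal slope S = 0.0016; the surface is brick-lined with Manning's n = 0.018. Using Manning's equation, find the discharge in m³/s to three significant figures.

5.10 m³/s

A = b·y = 4.65 × 0.73 = 3.395 m²
P = b + 2y = 4.65 + 2×0.73 = 6.110 m
R = A/P = 3.395/6.110 = 0.5556 m
Q = (1/n)·A·R^(2/3)·S^(1/2) = (1/0.018) × 3.395 × 0.5556^(2/3) × 0.0016^(1/2) = 5.098 m³/s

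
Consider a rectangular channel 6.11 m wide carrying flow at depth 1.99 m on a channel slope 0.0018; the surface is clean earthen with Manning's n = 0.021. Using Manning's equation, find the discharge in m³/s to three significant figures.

27.8 m³/s

A = b·y = 6.11 × 1.99 = 12.16 m²
P = b + 2y = 6.11 + 2×1.99 = 10.09 m
R = A/P = 12.16/10.09 = 1.205 m
Q = (1/n)·A·R^(2/3)·S^(1/2) = (1/0.021) × 12.16 × 1.205^(2/3) × 0.0018^(1/2) = 27.82 m³/s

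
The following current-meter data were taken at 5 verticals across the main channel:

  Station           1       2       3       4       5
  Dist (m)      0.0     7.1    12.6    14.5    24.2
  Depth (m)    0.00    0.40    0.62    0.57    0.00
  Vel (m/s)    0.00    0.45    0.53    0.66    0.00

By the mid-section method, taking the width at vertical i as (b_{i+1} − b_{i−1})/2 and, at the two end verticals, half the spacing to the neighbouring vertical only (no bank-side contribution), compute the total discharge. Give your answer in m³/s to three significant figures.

4.53 m³/s

w_2 = (12.6 − 0.0)/2 = 6.3 m; q_2 = 0.45 × 0.40 × 6.3 = 1.134 m³/s
w_3 = (14.5 − 7.1)/2 = 3.7 m; q_3 = 0.53 × 0.62 × 3.7 = 1.216 m³/s
w_4 = (24.2 − 12.6)/2 = 5.8 m; q_4 = 0.66 × 0.57 × 5.8 = 2.182 m³/s
Stations 1, 5 contribute zero (depth or velocity is 0).
Q = Σ qᵢ = 4.532 m³/s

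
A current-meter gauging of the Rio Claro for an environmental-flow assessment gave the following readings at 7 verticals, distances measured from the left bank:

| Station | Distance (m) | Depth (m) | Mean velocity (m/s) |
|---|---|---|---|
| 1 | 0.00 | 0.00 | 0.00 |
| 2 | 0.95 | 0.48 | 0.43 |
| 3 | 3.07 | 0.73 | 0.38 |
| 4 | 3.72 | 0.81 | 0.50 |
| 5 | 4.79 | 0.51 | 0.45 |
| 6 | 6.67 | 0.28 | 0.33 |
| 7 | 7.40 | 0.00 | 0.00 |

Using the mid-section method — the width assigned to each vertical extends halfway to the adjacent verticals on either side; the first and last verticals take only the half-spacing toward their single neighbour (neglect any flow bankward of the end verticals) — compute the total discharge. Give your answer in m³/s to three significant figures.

1.51 m³/s

w_2 = (3.07 − 0.00)/2 = 1.535 m; q_2 = 0.43 × 0.48 × 1.535 = 0.3168 m³/s
w_3 = (3.72 − 0.95)/2 = 1.385 m; q_3 = 0.38 × 0.73 × 1.385 = 0.3842 m³/s
w_4 = (4.79 − 3.07)/2 = 0.86 m; q_4 = 0.50 × 0.81 × 0.86 = 0.3483 m³/s
w_5 = (6.67 − 3.72)/2 = 1.475 m; q_5 = 0.45 × 0.51 × 1.475 = 0.3385 m³/s
w_6 = (7.40 − 4.79)/2 = 1.305 m; q_6 = 0.33 × 0.28 × 1.305 = 0.1206 m³/s
Stations 1, 7 contribute zero (depth or velocity is 0).
Q = Σ qᵢ = 1.508 m³/s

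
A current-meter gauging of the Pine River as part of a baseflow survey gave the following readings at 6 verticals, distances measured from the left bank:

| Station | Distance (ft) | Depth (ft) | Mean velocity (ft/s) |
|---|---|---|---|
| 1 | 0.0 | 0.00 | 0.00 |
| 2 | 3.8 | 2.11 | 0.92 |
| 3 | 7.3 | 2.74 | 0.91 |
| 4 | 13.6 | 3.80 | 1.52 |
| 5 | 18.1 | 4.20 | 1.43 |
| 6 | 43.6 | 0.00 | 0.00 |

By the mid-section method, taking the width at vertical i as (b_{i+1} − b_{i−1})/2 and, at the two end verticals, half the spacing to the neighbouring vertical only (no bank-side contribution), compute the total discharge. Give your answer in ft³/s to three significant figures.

141 ft³/s

w_2 = (7.3 − 0.0)/2 = 3.65 ft; q_2 = 0.92 × 2.11 × 3.65 = 7.085 ft³/s
w_3 = (13.6 − 3.8)/2 = 4.9 ft; q_3 = 0.91 × 2.74 × 4.9 = 12.22 ft³/s
w_4 = (18.1 − 7.3)/2 = 5.4 ft; q_4 = 1.52 × 3.80 × 5.4 = 31.19 ft³/s
w_5 = (43.6 − 13.6)/2 = 15 ft; q_5 = 1.43 × 4.20 × 15 = 90.09 ft³/s
Stations 1, 6 contribute zero (depth or velocity is 0).
Q = Σ qᵢ = 140.6 ft³/s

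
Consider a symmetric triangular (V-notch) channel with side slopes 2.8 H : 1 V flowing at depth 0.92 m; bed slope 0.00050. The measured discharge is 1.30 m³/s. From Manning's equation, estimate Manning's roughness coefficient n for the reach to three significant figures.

0.0233

A = z·y² = 2.8×0.92² = 2.370 m²
P = 2y√(1+z²) = 2×0.92×√(1+2.8²) = 5.471 m
R = A/P = 2.370/5.471 = 0.4332 m
n = (1/Q)·A·R^(2/3)·S^(1/2) = (1/1.30) × 2.370 × 0.5725 × 0.02236 = 0.02334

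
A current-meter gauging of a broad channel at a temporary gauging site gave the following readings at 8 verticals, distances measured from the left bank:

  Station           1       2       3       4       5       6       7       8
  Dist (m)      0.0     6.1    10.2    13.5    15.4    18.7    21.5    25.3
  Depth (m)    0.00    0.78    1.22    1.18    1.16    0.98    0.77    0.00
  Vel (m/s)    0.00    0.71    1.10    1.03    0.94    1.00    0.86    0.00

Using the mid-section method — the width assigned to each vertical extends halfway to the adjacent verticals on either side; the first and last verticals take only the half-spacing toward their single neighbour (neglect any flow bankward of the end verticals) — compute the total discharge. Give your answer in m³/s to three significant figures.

w_2 = (10.2 − 0.0)/2 = 5.1 m; q_2 = 0.71 × 0.78 × 5.1 = 2.824 m³/s
w_3 = (13.5 − 6.1)/2 = 3.7 m; q_3 = 1.10 × 1.22 × 3.7 = 4.965 m³/s
w_4 = (15.4 − 10.2)/2 = 2.6 m; q_4 = 1.03 × 1.18 × 2.6 = 3.160 m³/s
w_5 = (18.7 − 13.5)/2 = 2.6 m; q_5 = 0.94 × 1.16 × 2.6 = 2.835 m³/s
w_6 = (21.5 − 15.4)/2 = 3.05 m; q_6 = 1.00 × 0.98 × 3.05 = 2.989 m³/s
w_7 = (25.3 − 18.7)/2 = 3.3 m; q_7 = 0.86 × 0.77 × 3.3 = 2.185 m³/s
Stations 1, 8 contribute zero (depth or velocity is 0).
Q = Σ qᵢ = 18.96 m³/s

19.0 m³/s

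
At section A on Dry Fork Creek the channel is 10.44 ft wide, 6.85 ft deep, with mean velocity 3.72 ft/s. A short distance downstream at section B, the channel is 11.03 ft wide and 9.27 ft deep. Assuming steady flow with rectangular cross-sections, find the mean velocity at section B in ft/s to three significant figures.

Q = A₁V₁ = (10.44×6.85) × 3.72 = 266.0 ft³/s
A₂ = 11.03 × 9.27 = 102.2 ft²
V₂ = Q/A₂ = 266.0/102.2 = 2.602 ft/s

2.60 ft/s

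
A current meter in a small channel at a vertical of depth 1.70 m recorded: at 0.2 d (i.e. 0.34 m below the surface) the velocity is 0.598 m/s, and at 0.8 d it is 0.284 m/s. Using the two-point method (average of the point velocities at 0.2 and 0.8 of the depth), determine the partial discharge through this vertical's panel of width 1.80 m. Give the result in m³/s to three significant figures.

v̄ = (0.598 + 0.284) / 2 = 0.4410 m/s
q = v̄ × d × w = 0.4410 × 1.70 × 1.80 = 1.349 m³/s

1.35 m³/s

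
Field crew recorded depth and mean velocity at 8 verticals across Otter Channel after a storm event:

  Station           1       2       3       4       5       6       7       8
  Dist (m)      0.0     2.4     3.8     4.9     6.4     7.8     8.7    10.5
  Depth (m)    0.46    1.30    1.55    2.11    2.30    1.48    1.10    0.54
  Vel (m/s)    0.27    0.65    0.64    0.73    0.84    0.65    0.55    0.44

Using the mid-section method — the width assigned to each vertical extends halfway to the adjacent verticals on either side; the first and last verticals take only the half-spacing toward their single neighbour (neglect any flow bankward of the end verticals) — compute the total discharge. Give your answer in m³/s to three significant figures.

9.94 m³/s

w_1 = (2.4 − 0.0)/2 = 1.2 m; q_1 = 0.27 × 0.46 × 1.2 = 0.1490 m³/s
w_2 = (3.8 − 0.0)/2 = 1.9 m; q_2 = 0.65 × 1.30 × 1.9 = 1.606 m³/s
w_3 = (4.9 − 2.4)/2 = 1.25 m; q_3 = 0.64 × 1.55 × 1.25 = 1.240 m³/s
w_4 = (6.4 − 3.8)/2 = 1.3 m; q_4 = 0.73 × 2.11 × 1.3 = 2.002 m³/s
w_5 = (7.8 − 4.9)/2 = 1.45 m; q_5 = 0.84 × 2.30 × 1.45 = 2.801 m³/s
w_6 = (8.7 − 6.4)/2 = 1.15 m; q_6 = 0.65 × 1.48 × 1.15 = 1.106 m³/s
w_7 = (10.5 − 7.8)/2 = 1.35 m; q_7 = 0.55 × 1.10 × 1.35 = 0.8168 m³/s
w_8 = (10.5 − 8.7)/2 = 0.9 m; q_8 = 0.44 × 0.54 × 0.9 = 0.2138 m³/s
Q = Σ qᵢ = 9.935 m³/s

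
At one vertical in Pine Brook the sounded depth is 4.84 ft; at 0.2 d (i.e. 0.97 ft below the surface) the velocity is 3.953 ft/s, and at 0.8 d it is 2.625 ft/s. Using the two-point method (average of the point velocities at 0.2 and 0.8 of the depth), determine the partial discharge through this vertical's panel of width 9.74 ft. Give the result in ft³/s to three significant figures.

155 ft³/s

v̄ = (3.953 + 2.625) / 2 = 3.289 ft/s
q = v̄ × d × w = 3.289 × 4.84 × 9.74 = 155.0 ft³/s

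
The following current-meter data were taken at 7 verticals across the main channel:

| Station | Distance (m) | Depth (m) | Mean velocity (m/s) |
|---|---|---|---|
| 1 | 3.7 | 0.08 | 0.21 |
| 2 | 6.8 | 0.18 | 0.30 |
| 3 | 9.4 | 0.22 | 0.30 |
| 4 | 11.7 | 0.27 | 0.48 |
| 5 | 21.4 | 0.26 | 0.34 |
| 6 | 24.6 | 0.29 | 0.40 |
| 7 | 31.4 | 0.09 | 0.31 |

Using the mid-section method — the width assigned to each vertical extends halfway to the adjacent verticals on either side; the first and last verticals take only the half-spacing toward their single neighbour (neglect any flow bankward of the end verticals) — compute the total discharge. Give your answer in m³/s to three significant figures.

w_1 = (6.8 − 3.7)/2 = 1.55 m; q_1 = 0.21 × 0.08 × 1.55 = 0.02604 m³/s
w_2 = (9.4 − 3.7)/2 = 2.85 m; q_2 = 0.30 × 0.18 × 2.85 = 0.1539 m³/s
w_3 = (11.7 − 6.8)/2 = 2.45 m; q_3 = 0.30 × 0.22 × 2.45 = 0.1617 m³/s
w_4 = (21.4 − 9.4)/2 = 6 m; q_4 = 0.48 × 0.27 × 6 = 0.7776 m³/s
w_5 = (24.6 − 11.7)/2 = 6.45 m; q_5 = 0.34 × 0.26 × 6.45 = 0.5702 m³/s
w_6 = (31.4 − 21.4)/2 = 5 m; q_6 = 0.40 × 0.29 × 5 = 0.5800 m³/s
w_7 = (31.4 − 24.6)/2 = 3.4 m; q_7 = 0.31 × 0.09 × 3.4 = 0.09486 m³/s
Q = Σ qᵢ = 2.364 m³/s

2.36 m³/s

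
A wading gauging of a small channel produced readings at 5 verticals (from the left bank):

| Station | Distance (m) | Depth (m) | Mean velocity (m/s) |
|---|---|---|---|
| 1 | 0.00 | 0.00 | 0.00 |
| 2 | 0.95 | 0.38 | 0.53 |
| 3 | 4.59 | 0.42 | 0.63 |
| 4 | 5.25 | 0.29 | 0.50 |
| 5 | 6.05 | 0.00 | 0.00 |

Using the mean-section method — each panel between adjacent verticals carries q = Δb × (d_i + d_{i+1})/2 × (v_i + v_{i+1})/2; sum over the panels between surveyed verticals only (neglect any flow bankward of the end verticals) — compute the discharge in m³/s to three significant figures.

Panel 1-2: Δb = 0.95 m, d̄ = (0.00+0.38)/2 = 0.19, v̄ = (0.00+0.53)/2 = 0.265 → q = 0.95×0.19×0.265 = 0.04783 m³/s
Panel 2-3: Δb = 3.64 m, d̄ = (0.38+0.42)/2 = 0.4, v̄ = (0.53+0.63)/2 = 0.58 → q = 3.64×0.4×0.58 = 0.8445 m³/s
Panel 3-4: Δb = 0.66 m, d̄ = (0.42+0.29)/2 = 0.355, v̄ = (0.63+0.50)/2 = 0.565 → q = 0.66×0.355×0.565 = 0.1324 m³/s
Panel 4-5: Δb = 0.8 m, d̄ = (0.29+0.00)/2 = 0.145, v̄ = (0.50+0.00)/2 = 0.25 → q = 0.8×0.145×0.25 = 0.02900 m³/s
Q = Σ q = 1.054 m³/s

1.05 m³/s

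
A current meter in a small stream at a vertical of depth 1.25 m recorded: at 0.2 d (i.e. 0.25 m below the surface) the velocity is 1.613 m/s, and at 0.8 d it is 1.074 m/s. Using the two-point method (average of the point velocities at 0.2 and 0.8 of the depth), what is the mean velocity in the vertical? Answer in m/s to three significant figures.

v̄ = (1.613 + 1.074) / 2 = 1.344 m/s

1.34 m/s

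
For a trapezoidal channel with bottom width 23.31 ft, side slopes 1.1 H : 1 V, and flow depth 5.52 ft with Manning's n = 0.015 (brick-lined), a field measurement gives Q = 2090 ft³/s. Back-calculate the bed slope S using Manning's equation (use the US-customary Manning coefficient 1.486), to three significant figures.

A = (b + z·y)·y = (23.31 + 1.1×5.52)×5.52 = 162.2 ft²
P = b + 2y√(1+z²) = 23.31 + 2×5.52×√(1+1.1²) = 39.72 ft
R = A/P = 162.2/39.72 = 4.083 ft
S = (Q·n / (1.486·A·R^(2/3)))² = (2090×0.015 / (1.486×162.2×2.555))² = 0.002593

0.00259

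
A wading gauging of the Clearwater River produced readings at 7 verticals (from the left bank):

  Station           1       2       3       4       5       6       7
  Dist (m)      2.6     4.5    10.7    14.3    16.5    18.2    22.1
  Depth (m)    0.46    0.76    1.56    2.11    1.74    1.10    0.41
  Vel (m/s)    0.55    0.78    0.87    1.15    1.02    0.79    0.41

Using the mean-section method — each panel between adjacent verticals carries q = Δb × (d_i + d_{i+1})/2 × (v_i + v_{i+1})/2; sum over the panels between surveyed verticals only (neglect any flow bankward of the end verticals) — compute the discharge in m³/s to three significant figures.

21.9 m³/s

Panel 1-2: Δb = 1.9 m, d̄ = (0.46+0.76)/2 = 0.61, v̄ = (0.55+0.78)/2 = 0.665 → q = 1.9×0.61×0.665 = 0.7707 m³/s
Panel 2-3: Δb = 6.2 m, d̄ = (0.76+1.56)/2 = 1.16, v̄ = (0.78+0.87)/2 = 0.825 → q = 6.2×1.16×0.825 = 5.933 m³/s
Panel 3-4: Δb = 3.6 m, d̄ = (1.56+2.11)/2 = 1.835, v̄ = (0.87+1.15)/2 = 1.01 → q = 3.6×1.835×1.01 = 6.672 m³/s
Panel 4-5: Δb = 2.2 m, d̄ = (2.11+1.74)/2 = 1.925, v̄ = (1.15+1.02)/2 = 1.085 → q = 2.2×1.925×1.085 = 4.595 m³/s
Panel 5-6: Δb = 1.7 m, d̄ = (1.74+1.10)/2 = 1.42, v̄ = (1.02+0.79)/2 = 0.905 → q = 1.7×1.42×0.905 = 2.185 m³/s
Panel 6-7: Δb = 3.9 m, d̄ = (1.10+0.41)/2 = 0.755, v̄ = (0.79+0.41)/2 = 0.6 → q = 3.9×0.755×0.6 = 1.767 m³/s
Q = Σ q = 21.92 m³/s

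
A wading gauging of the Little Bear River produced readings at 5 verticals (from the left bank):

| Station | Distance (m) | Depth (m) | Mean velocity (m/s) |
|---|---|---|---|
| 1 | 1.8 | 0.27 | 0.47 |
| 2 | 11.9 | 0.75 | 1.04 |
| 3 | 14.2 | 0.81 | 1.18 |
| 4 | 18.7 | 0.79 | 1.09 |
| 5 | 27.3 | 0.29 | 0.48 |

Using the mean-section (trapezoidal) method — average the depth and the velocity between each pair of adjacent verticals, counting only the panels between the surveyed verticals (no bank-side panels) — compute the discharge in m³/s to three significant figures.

13.6 m³/s

Panel 1-2: Δb = 10.1 m, d̄ = (0.27+0.75)/2 = 0.51, v̄ = (0.47+1.04)/2 = 0.755 → q = 10.1×0.51×0.755 = 3.889 m³/s
Panel 2-3: Δb = 2.3 m, d̄ = (0.75+0.81)/2 = 0.78, v̄ = (1.04+1.18)/2 = 1.11 → q = 2.3×0.78×1.11 = 1.991 m³/s
Panel 3-4: Δb = 4.5 m, d̄ = (0.81+0.79)/2 = 0.8, v̄ = (1.18+1.09)/2 = 1.135 → q = 4.5×0.8×1.135 = 4.086 m³/s
Panel 4-5: Δb = 8.6 m, d̄ = (0.79+0.29)/2 = 0.54, v̄ = (1.09+0.48)/2 = 0.785 → q = 8.6×0.54×0.785 = 3.646 m³/s
Q = Σ q = 13.61 m³/s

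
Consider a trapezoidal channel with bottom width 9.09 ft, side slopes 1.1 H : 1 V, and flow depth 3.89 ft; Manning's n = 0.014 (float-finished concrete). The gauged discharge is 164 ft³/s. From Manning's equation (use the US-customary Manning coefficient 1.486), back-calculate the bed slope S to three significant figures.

A = (b + z·y)·y = (9.09 + 1.1×3.89)×3.89 = 52.01 ft²
P = b + 2y√(1+z²) = 9.09 + 2×3.89×√(1+1.1²) = 20.66 ft
R = A/P = 52.01/20.66 = 2.518 ft
S = (Q·n / (1.486·A·R^(2/3)))² = (164×0.014 / (1.486×52.01×1.851))² = 0.0002577

0.000258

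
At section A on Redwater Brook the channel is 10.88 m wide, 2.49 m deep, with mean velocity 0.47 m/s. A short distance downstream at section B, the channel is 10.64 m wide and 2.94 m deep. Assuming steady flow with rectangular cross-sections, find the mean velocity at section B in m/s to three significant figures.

0.407 m/s

Q = A₁V₁ = (10.88×2.49) × 0.47 = 12.73 m³/s
A₂ = 10.64 × 2.94 = 31.28 m²
V₂ = Q/A₂ = 12.73/31.28 = 0.4070 m/s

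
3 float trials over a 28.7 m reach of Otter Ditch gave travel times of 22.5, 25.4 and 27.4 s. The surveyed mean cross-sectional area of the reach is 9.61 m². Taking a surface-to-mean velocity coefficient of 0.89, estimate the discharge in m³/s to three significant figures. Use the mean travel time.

t̄ = (22.5 + 25.4 + 27.4) / 3 = 25.1 s
v_surface = L / t̄ = 28.7 / 25.1 = 1.143 m/s
v_mean = 0.89 × 1.143 = 1.018 m/s
Q = A × v_mean = 9.61 × 1.018 = 9.780 m³/s

9.78 m³/s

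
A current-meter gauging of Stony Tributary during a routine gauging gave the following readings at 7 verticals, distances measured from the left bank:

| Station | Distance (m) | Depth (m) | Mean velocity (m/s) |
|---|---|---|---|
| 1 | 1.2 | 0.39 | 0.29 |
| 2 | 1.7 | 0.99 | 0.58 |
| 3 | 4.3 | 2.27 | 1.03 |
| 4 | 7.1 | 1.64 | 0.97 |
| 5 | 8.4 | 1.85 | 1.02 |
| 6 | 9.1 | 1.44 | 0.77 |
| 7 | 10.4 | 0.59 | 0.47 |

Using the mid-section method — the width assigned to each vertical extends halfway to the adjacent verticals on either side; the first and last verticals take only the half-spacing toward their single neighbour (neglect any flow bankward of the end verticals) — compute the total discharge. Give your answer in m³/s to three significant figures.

13.7 m³/s

w_1 = (1.7 − 1.2)/2 = 0.25 m; q_1 = 0.29 × 0.39 × 0.25 = 0.02828 m³/s
w_2 = (4.3 − 1.2)/2 = 1.55 m; q_2 = 0.58 × 0.99 × 1.55 = 0.8900 m³/s
w_3 = (7.1 − 1.7)/2 = 2.7 m; q_3 = 1.03 × 2.27 × 2.7 = 6.313 m³/s
w_4 = (8.4 − 4.3)/2 = 2.05 m; q_4 = 0.97 × 1.64 × 2.05 = 3.261 m³/s
w_5 = (9.1 − 7.1)/2 = 1 m; q_5 = 1.02 × 1.85 × 1 = 1.887 m³/s
w_6 = (10.4 − 8.4)/2 = 1 m; q_6 = 0.77 × 1.44 × 1 = 1.109 m³/s
w_7 = (10.4 − 9.1)/2 = 0.65 m; q_7 = 0.47 × 0.59 × 0.65 = 0.1802 m³/s
Q = Σ qᵢ = 13.67 m³/s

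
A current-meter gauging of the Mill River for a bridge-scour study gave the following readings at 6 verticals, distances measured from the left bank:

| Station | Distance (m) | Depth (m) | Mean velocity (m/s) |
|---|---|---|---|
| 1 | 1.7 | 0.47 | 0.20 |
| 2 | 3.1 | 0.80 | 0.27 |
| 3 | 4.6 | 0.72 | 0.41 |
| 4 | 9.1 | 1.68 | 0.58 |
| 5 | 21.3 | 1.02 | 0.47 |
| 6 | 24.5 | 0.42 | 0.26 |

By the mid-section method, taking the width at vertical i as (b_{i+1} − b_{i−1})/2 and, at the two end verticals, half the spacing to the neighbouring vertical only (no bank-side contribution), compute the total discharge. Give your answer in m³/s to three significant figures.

13.3 m³/s

w_1 = (3.1 − 1.7)/2 = 0.7 m; q_1 = 0.20 × 0.47 × 0.7 = 0.06580 m³/s
w_2 = (4.6 − 1.7)/2 = 1.45 m; q_2 = 0.27 × 0.80 × 1.45 = 0.3132 m³/s
w_3 = (9.1 − 3.1)/2 = 3 m; q_3 = 0.41 × 0.72 × 3 = 0.8856 m³/s
w_4 = (21.3 − 4.6)/2 = 8.35 m; q_4 = 0.58 × 1.68 × 8.35 = 8.136 m³/s
w_5 = (24.5 − 9.1)/2 = 7.7 m; q_5 = 0.47 × 1.02 × 7.7 = 3.691 m³/s
w_6 = (24.5 − 21.3)/2 = 1.6 m; q_6 = 0.26 × 0.42 × 1.6 = 0.1747 m³/s
Q = Σ qᵢ = 13.27 m³/s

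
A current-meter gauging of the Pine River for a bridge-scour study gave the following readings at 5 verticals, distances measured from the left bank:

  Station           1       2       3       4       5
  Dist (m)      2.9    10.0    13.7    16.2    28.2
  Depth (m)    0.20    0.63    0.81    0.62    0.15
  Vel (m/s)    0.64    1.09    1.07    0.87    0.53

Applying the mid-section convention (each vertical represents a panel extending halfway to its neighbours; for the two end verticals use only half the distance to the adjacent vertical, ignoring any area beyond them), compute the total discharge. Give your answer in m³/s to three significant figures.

w_1 = (10.0 − 2.9)/2 = 3.55 m; q_1 = 0.64 × 0.20 × 3.55 = 0.4544 m³/s
w_2 = (13.7 − 2.9)/2 = 5.4 m; q_2 = 1.09 × 0.63 × 5.4 = 3.708 m³/s
w_3 = (16.2 − 10.0)/2 = 3.1 m; q_3 = 1.07 × 0.81 × 3.1 = 2.687 m³/s
w_4 = (28.2 − 13.7)/2 = 7.25 m; q_4 = 0.87 × 0.62 × 7.25 = 3.911 m³/s
w_5 = (28.2 − 16.2)/2 = 6 m; q_5 = 0.53 × 0.15 × 6 = 0.4770 m³/s
Q = Σ qᵢ = 11.24 m³/s

11.2 m³/s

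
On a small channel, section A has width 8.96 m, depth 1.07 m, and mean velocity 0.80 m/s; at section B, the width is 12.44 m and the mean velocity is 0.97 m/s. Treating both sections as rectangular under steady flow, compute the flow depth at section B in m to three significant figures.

Q = A₁V₁ = (8.96×1.07) × 0.80 = 7.670 m³/s
d₂ = Q/(b₂ V₂) = 7.670/(12.44×0.97) = 0.6356 m

0.636 m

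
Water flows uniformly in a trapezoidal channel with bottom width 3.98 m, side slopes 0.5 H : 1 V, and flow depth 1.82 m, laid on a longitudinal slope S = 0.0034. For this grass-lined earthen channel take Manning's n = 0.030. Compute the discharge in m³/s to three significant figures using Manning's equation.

A = (b + z·y)·y = (3.98 + 0.5×1.82)×1.82 = 8.900 m²
P = b + 2y√(1+z²) = 3.98 + 2×1.82×√(1+0.5²) = 8.050 m
R = A/P = 8.900/8.050 = 1.106 m
Q = (1/n)·A·R^(2/3)·S^(1/2) = (1/0.030) × 8.900 × 1.106^(2/3) × 0.0034^(1/2) = 18.50 m³/s

18.5 m³/s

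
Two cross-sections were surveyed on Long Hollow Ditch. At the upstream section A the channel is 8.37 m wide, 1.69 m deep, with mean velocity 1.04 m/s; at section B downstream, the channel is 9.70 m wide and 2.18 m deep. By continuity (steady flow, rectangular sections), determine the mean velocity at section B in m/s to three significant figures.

0.696 m/s

Q = A₁V₁ = (8.37×1.69) × 1.04 = 14.71 m³/s
A₂ = 9.70 × 2.18 = 21.15 m²
V₂ = Q/A₂ = 14.71/21.15 = 0.6957 m/s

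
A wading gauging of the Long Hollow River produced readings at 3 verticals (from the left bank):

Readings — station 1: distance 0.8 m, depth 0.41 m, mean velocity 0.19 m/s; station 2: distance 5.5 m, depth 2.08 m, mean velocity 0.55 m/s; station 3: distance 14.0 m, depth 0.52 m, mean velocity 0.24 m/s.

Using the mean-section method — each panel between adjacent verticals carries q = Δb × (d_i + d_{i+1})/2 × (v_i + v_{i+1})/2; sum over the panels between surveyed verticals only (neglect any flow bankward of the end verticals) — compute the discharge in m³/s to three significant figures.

Panel 1-2: Δb = 4.7 m, d̄ = (0.41+2.08)/2 = 1.245, v̄ = (0.19+0.55)/2 = 0.37 → q = 4.7×1.245×0.37 = 2.165 m³/s
Panel 2-3: Δb = 8.5 m, d̄ = (2.08+0.52)/2 = 1.3, v̄ = (0.55+0.24)/2 = 0.395 → q = 8.5×1.3×0.395 = 4.365 m³/s
Q = Σ q = 6.530 m³/s

6.53 m³/s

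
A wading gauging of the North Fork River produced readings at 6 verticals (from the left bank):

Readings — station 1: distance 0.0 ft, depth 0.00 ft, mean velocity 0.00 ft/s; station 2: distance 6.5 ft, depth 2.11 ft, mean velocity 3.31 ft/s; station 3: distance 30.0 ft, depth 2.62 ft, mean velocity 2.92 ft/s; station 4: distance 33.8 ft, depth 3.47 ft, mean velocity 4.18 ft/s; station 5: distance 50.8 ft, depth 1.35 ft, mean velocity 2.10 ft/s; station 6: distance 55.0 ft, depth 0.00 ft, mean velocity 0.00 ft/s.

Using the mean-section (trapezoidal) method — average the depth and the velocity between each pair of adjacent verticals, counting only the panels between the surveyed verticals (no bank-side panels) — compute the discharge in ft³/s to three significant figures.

Panel 1-2: Δb = 6.5 ft, d̄ = (0.00+2.11)/2 = 1.055, v̄ = (0.00+3.31)/2 = 1.655 → q = 6.5×1.055×1.655 = 11.35 ft³/s
Panel 2-3: Δb = 23.5 ft, d̄ = (2.11+2.62)/2 = 2.365, v̄ = (3.31+2.92)/2 = 3.115 → q = 23.5×2.365×3.115 = 173.1 ft³/s
Panel 3-4: Δb = 3.8 ft, d̄ = (2.62+3.47)/2 = 3.045, v̄ = (2.92+4.18)/2 = 3.55 → q = 3.8×3.045×3.55 = 41.08 ft³/s
Panel 4-5: Δb = 17 ft, d̄ = (3.47+1.35)/2 = 2.41, v̄ = (4.18+2.10)/2 = 3.14 → q = 17×2.41×3.14 = 128.6 ft³/s
Panel 5-6: Δb = 4.2 ft, d̄ = (1.35+0.00)/2 = 0.675, v̄ = (2.10+0.00)/2 = 1.05 → q = 4.2×0.675×1.05 = 2.977 ft³/s
Q = Σ q = 357.2 ft³/s

357 ft³/s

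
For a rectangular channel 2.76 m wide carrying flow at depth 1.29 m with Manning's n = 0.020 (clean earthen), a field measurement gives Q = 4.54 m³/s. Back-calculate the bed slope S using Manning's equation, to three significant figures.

A = b·y = 2.76 × 1.29 = 3.560 m²
P = b + 2y = 2.76 + 2×1.29 = 5.340 m
R = A/P = 3.560/5.340 = 0.6667 m
S = (Q·n / (1·A·R^(2/3)))² = (4.54×0.020 / (1×3.560×0.7632))² = 0.001117

0.00112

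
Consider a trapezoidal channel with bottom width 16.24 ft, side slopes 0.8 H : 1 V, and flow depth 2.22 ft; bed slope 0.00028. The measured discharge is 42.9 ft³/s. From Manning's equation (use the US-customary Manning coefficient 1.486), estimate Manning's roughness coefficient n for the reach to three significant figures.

0.0346

A = (b + z·y)·y = (16.24 + 0.8×2.22)×2.22 = 40.00 ft²
P = b + 2y√(1+z²) = 16.24 + 2×2.22×√(1+0.8²) = 21.93 ft
R = A/P = 40.00/21.93 = 1.824 ft
n = (1.486/Q)·A·R^(2/3)·S^(1/2) = (1.486/42.9) × 40.00 × 1.493 × 0.01673 = 0.03461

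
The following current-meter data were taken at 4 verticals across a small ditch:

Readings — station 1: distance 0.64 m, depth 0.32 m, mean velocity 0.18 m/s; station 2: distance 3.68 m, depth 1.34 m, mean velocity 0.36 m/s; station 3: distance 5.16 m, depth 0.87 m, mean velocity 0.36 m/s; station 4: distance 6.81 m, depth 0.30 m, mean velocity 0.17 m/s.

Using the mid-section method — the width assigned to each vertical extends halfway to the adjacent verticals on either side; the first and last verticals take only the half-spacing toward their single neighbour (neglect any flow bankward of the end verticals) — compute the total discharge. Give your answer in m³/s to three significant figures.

1.71 m³/s

w_1 = (3.68 − 0.64)/2 = 1.52 m; q_1 = 0.18 × 0.32 × 1.52 = 0.08755 m³/s
w_2 = (5.16 − 0.64)/2 = 2.26 m; q_2 = 0.36 × 1.34 × 2.26 = 1.090 m³/s
w_3 = (6.81 − 3.68)/2 = 1.565 m; q_3 = 0.36 × 0.87 × 1.565 = 0.4902 m³/s
w_4 = (6.81 − 5.16)/2 = 0.825 m; q_4 = 0.17 × 0.30 × 0.825 = 0.04208 m³/s
Q = Σ qᵢ = 1.710 m³/s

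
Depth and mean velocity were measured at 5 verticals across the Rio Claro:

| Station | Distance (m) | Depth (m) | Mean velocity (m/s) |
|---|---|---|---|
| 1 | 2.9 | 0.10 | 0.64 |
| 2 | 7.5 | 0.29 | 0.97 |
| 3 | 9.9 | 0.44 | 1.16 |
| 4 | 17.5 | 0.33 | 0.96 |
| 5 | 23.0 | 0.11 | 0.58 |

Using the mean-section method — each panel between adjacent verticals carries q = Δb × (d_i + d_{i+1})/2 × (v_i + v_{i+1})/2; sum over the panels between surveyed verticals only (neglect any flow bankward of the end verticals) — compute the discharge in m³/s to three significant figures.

5.69 m³/s

Panel 1-2: Δb = 4.6 m, d̄ = (0.10+0.29)/2 = 0.195, v̄ = (0.64+0.97)/2 = 0.805 → q = 4.6×0.195×0.805 = 0.7221 m³/s
Panel 2-3: Δb = 2.4 m, d̄ = (0.29+0.44)/2 = 0.365, v̄ = (0.97+1.16)/2 = 1.065 → q = 2.4×0.365×1.065 = 0.9329 m³/s
Panel 3-4: Δb = 7.6 m, d̄ = (0.44+0.33)/2 = 0.385, v̄ = (1.16+0.96)/2 = 1.06 → q = 7.6×0.385×1.06 = 3.102 m³/s
Panel 4-5: Δb = 5.5 m, d̄ = (0.33+0.11)/2 = 0.22, v̄ = (0.96+0.58)/2 = 0.77 → q = 5.5×0.22×0.77 = 0.9317 m³/s
Q = Σ q = 5.688 m³/s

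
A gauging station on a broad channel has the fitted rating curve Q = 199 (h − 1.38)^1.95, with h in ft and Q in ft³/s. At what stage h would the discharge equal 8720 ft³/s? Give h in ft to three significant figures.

h − h₀ = (Q/C)^(1/b) = (8720/199)^(1/1.95) = 6.948 ft
h = 1.38 + 6.948 = 8.328 ft

8.33 ft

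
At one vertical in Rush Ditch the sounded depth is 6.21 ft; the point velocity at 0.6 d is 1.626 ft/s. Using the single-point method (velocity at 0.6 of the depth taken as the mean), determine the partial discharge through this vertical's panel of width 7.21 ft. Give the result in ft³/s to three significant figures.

72.8 ft³/s

v̄ = v₀.₆ = 1.626 ft/s
q = v̄ × d × w = 1.626 × 6.21 × 7.21 = 72.80 ft³/s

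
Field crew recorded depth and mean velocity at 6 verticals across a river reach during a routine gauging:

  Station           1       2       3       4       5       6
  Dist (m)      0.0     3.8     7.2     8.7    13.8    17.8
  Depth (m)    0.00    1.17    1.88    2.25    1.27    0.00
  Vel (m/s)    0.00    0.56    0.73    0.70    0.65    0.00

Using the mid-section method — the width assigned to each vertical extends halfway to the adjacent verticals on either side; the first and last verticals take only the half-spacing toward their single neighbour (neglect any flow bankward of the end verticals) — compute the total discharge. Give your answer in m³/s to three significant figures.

w_2 = (7.2 − 0.0)/2 = 3.6 m; q_2 = 0.56 × 1.17 × 3.6 = 2.359 m³/s
w_3 = (8.7 − 3.8)/2 = 2.45 m; q_3 = 0.73 × 1.88 × 2.45 = 3.362 m³/s
w_4 = (13.8 − 7.2)/2 = 3.3 m; q_4 = 0.70 × 2.25 × 3.3 = 5.198 m³/s
w_5 = (17.8 − 8.7)/2 = 4.55 m; q_5 = 0.65 × 1.27 × 4.55 = 3.756 m³/s
Stations 1, 6 contribute zero (depth or velocity is 0).
Q = Σ qᵢ = 14.67 m³/s

14.7 m³/s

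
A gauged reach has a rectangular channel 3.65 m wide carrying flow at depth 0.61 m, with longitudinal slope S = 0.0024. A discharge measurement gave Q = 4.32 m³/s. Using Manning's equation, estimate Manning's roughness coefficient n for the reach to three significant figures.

0.0150

A = b·y = 3.65 × 0.61 = 2.227 m²
P = b + 2y = 3.65 + 2×0.61 = 4.870 m
R = A/P = 2.227/4.870 = 0.4572 m
n = (1/Q)·A·R^(2/3)·S^(1/2) = (1/4.32) × 2.227 × 0.5935 × 0.04899 = 0.01498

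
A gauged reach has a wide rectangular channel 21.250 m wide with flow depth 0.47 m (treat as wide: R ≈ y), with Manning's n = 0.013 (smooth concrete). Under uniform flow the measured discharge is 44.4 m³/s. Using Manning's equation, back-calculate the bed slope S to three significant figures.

A = b·y = 21.250 × 0.47 = 9.988 m²
Wide channel: R ≈ y = 0.47 m
S = (Q·n / (1·A·R^(2/3)))² = (44.4×0.013 / (1×9.988×0.6045))² = 0.009140

0.00914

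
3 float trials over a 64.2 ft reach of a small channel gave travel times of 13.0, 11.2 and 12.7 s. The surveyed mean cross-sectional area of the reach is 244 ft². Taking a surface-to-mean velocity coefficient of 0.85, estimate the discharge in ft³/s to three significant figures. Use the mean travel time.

t̄ = (13.0 + 11.2 + 12.7) / 3 = 12.3 s
v_surface = L / t̄ = 64.2 / 12.3 = 5.220 ft/s
v_mean = 0.85 × 5.220 = 4.437 ft/s
Q = A × v_mean = 244 × 4.437 = 1083 ft³/s

1080 ft³/s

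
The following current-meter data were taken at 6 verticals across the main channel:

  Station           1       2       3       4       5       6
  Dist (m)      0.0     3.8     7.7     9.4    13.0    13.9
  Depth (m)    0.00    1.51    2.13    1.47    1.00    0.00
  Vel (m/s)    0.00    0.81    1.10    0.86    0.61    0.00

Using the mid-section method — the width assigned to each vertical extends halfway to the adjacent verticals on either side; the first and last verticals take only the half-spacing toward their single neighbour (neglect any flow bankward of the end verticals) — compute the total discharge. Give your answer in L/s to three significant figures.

16000 L/s

w_2 = (7.7 − 0.0)/2 = 3.85 m; q_2 = 0.81 × 1.51 × 3.85 = 4.709 m³/s
w_3 = (9.4 − 3.8)/2 = 2.8 m; q_3 = 1.10 × 2.13 × 2.8 = 6.560 m³/s
w_4 = (13.0 − 7.7)/2 = 2.65 m; q_4 = 0.86 × 1.47 × 2.65 = 3.350 m³/s
w_5 = (13.9 − 9.4)/2 = 2.25 m; q_5 = 0.61 × 1.00 × 2.25 = 1.373 m³/s
Stations 1, 6 contribute zero (depth or velocity is 0).
Q = Σ qᵢ = 15.99 m³/s
= 15.99 × 1000 = 15990 L/s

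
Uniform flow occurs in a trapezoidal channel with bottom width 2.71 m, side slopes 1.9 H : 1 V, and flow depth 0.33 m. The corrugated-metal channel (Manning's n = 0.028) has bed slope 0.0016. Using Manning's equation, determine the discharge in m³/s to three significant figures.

A = (b + z·y)·y = (2.71 + 1.9×0.33)×0.33 = 1.101 m²
P = b + 2y√(1+z²) = 2.71 + 2×0.33×√(1+1.9²) = 4.127 m
R = A/P = 1.101/4.127 = 0.2668 m
Q = (1/n)·A·R^(2/3)·S^(1/2) = (1/0.028) × 1.101 × 0.2668^(2/3) × 0.0016^(1/2) = 0.6520 m³/s

0.652 m³/s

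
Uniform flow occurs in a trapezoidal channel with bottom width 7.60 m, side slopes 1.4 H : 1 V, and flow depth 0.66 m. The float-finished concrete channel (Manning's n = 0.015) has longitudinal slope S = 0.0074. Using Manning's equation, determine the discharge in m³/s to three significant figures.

22.2 m³/s

A = (b + z·y)·y = (7.60 + 1.4×0.66)×0.66 = 5.626 m²
P = b + 2y√(1+z²) = 7.60 + 2×0.66×√(1+1.4²) = 9.871 m
R = A/P = 5.626/9.871 = 0.5699 m
Q = (1/n)·A·R^(2/3)·S^(1/2) = (1/0.015) × 5.626 × 0.5699^(2/3) × 0.0074^(1/2) = 22.18 m³/s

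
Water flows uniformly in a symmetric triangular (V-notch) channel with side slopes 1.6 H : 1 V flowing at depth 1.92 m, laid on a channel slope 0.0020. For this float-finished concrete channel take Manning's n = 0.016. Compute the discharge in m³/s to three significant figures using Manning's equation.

14.4 m³/s

A = z·y² = 1.6×1.92² = 5.898 m²
P = 2y√(1+z²) = 2×1.92×√(1+1.6²) = 7.245 m
R = A/P = 5.898/7.245 = 0.8141 m
Q = (1/n)·A·R^(2/3)·S^(1/2) = (1/0.016) × 5.898 × 0.8141^(2/3) × 0.0020^(1/2) = 14.37 m³/s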